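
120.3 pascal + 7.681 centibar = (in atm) 0.07699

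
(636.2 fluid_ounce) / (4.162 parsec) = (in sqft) 1.577e-18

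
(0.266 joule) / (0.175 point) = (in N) 4309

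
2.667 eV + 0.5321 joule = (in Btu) 0.0005043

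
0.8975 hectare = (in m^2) 8975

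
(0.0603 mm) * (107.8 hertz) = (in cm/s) 0.65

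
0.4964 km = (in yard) 542.9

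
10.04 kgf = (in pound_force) 22.13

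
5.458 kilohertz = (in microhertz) 5.458e+09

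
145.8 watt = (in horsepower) 0.1955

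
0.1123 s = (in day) 1.3e-06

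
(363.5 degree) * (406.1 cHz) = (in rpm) 246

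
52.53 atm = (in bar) 53.23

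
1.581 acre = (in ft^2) 6.887e+04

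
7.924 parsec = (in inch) 9.626e+18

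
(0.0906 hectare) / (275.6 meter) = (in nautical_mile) 0.001775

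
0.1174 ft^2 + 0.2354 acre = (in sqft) 1.025e+04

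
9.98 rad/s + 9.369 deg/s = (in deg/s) 581.2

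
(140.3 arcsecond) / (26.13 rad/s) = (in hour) 7.231e-09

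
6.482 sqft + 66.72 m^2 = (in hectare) 0.006732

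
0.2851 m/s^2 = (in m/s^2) 0.2851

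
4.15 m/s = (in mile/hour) 9.283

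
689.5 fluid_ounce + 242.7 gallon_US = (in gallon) 248.1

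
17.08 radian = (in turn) 2.718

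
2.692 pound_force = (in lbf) 2.692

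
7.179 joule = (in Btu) 0.006804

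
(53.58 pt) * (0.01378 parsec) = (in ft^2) 8.651e+13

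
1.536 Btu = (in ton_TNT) 3.873e-07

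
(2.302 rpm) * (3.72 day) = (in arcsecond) 1.598e+10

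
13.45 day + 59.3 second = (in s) 1.162e+06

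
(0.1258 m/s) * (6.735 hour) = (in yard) 3336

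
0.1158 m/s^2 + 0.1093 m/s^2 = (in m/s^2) 0.2251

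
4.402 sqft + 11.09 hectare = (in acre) 27.4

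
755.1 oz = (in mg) 2.141e+07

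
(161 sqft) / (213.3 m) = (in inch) 2.761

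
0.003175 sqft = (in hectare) 2.95e-08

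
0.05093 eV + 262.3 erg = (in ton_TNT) 6.269e-15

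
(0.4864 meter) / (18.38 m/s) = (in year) 8.392e-10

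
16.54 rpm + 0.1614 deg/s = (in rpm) 16.57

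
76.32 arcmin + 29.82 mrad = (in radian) 0.05202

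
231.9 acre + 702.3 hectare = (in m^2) 7.961e+06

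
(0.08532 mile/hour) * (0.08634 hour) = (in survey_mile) 0.007367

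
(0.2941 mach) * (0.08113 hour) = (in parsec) 9.479e-13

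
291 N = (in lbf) 65.42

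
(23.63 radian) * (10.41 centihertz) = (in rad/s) 2.46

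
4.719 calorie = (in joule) 19.74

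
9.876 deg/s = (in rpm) 1.646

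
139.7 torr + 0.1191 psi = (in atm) 0.1919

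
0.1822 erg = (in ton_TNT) 4.355e-18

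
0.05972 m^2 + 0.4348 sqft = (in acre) 2.474e-05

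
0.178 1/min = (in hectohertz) 2.967e-05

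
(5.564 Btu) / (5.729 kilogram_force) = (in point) 2.962e+05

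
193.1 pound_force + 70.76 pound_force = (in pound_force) 263.9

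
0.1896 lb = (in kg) 0.086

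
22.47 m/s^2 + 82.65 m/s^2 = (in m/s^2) 105.1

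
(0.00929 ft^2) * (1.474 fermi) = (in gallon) 3.361e-16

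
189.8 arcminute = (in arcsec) 1.139e+04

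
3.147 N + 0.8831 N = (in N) 4.03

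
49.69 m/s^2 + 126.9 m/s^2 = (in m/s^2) 176.6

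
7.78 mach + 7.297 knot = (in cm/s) 2.653e+05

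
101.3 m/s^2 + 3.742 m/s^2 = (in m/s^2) 105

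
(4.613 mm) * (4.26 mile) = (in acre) 0.007815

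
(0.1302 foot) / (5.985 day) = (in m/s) 7.674e-08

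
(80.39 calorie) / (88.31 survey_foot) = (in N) 12.5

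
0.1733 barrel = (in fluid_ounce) 931.7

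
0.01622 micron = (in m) 1.622e-08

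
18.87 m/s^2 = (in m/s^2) 18.87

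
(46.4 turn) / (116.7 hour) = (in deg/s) 0.03976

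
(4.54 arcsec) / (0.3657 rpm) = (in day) 6.652e-09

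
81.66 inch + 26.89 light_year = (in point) 7.211e+20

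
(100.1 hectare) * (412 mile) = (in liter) 6.637e+14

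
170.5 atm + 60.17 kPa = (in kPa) 1.734e+04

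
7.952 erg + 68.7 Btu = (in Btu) 68.7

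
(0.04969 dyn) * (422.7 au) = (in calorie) 7.51e+06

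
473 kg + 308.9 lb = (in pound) 1352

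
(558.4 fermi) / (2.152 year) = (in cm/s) 8.228e-19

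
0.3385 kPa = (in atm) 0.003341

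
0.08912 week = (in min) 898.3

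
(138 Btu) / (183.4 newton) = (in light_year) 8.391e-14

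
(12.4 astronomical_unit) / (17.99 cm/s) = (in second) 1.031e+13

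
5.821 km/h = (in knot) 3.143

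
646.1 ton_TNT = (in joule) 2.703e+12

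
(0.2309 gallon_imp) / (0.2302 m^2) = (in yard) 0.004987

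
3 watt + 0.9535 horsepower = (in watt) 714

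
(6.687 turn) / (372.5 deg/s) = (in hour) 0.001795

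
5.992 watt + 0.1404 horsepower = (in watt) 110.7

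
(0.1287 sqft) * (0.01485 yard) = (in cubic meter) 0.0001624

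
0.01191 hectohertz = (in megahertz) 1.191e-06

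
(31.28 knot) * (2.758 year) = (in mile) 8.697e+05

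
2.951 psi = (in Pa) 2.035e+04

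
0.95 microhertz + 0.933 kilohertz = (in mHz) 9.33e+05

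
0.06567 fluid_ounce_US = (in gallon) 0.000513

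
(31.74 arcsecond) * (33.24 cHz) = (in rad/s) 5.115e-05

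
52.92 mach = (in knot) 3.503e+04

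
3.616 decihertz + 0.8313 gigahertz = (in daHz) 8.313e+07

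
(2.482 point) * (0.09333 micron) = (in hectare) 8.172e-15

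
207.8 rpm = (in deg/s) 1247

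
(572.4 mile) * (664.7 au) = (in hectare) 9.16e+15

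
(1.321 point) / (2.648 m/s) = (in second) 0.000176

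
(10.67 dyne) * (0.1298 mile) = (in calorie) 0.005327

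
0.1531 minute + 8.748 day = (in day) 8.748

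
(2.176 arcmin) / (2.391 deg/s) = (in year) 4.81e-10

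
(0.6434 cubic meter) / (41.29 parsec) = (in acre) 1.248e-22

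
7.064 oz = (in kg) 0.2003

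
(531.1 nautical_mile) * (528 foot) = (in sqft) 1.704e+09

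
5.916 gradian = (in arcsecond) 1.917e+04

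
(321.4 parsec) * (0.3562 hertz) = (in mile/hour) 7.902e+18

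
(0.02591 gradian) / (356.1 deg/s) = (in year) 2.076e-12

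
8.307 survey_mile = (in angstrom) 1.337e+14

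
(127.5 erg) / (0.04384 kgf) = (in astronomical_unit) 1.982e-16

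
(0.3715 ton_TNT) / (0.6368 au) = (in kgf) 0.001664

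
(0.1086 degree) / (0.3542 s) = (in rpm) 0.0511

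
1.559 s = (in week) 2.578e-06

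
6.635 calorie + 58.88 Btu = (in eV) 3.879e+23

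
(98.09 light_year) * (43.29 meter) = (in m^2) 4.017e+19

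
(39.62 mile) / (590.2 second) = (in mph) 241.7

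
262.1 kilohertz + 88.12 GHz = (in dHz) 8.812e+11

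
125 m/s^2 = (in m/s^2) 125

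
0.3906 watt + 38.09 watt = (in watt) 38.48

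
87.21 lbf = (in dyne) 3.879e+07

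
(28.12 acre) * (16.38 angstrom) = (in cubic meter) 0.0001864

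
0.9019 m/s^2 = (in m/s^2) 0.9019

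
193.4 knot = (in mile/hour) 222.6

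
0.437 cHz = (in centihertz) 0.437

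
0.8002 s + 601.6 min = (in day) 0.4178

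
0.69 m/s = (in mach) 0.002026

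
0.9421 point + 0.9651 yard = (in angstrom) 8.828e+09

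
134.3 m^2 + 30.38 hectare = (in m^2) 3.039e+05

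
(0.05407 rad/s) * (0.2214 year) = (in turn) 6.008e+04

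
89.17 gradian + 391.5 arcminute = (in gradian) 96.42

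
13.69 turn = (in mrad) 8.602e+04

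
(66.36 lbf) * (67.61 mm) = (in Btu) 0.01892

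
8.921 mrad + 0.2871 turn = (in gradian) 115.4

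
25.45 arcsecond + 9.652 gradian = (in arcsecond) 3.13e+04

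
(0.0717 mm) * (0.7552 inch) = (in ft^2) 1.48e-05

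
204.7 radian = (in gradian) 1.303e+04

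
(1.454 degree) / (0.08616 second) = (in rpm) 2.813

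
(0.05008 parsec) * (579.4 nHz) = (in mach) 2.63e+06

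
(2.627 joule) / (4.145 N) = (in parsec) 2.054e-17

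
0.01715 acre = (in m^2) 69.4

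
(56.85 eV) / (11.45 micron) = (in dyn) 7.955e-08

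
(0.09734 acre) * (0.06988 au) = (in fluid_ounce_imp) 1.449e+17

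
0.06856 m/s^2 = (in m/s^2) 0.06856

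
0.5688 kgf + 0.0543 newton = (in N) 5.632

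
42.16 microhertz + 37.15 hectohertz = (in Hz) 3715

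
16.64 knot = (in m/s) 8.56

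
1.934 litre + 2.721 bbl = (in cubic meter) 0.4345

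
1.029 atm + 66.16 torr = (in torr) 848.2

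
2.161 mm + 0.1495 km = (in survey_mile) 0.0929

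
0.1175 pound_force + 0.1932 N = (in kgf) 0.073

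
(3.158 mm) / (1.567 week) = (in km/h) 1.2e-08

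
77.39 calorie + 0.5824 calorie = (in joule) 326.2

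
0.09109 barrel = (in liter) 14.48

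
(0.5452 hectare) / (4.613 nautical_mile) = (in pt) 1809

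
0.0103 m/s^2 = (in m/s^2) 0.0103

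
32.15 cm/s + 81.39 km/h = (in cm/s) 2293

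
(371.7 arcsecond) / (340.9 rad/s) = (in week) 8.74e-12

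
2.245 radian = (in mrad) 2245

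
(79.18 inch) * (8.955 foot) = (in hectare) 0.0005489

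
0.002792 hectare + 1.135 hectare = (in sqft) 1.225e+05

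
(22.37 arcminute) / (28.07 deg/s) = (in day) 1.537e-07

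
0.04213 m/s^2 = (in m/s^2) 0.04213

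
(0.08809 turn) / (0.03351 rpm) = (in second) 157.7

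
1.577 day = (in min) 2271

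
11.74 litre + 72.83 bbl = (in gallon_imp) 2550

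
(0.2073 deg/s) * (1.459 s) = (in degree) 0.3025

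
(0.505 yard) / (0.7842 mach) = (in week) 2.859e-09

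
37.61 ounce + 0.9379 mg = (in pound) 2.351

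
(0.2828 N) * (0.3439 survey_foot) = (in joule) 0.02964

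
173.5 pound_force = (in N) 771.8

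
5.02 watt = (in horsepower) 0.006732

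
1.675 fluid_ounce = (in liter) 0.04954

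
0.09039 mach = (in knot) 59.83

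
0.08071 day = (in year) 0.0002211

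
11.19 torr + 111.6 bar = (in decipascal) 1.116e+08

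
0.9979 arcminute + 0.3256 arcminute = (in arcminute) 1.323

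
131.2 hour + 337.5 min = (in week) 0.8144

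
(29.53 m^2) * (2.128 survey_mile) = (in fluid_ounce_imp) 3.559e+09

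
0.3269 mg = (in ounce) 1.153e-05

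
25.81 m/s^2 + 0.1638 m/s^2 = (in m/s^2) 25.97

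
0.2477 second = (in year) 7.855e-09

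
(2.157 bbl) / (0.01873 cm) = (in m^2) 1831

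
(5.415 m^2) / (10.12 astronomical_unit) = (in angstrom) 0.03577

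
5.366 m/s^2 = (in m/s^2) 5.366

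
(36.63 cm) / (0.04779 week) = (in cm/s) 0.001267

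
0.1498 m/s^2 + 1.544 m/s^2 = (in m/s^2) 1.694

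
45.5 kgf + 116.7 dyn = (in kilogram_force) 45.5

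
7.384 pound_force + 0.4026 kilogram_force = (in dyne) 3.679e+06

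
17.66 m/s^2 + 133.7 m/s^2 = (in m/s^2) 151.4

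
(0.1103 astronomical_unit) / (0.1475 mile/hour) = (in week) 4.138e+05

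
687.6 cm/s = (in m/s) 6.876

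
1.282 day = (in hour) 30.77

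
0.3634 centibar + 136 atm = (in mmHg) 1.034e+05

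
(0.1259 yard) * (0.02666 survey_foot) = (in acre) 2.312e-07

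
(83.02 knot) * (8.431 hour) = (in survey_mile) 805.5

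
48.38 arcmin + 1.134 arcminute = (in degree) 0.8252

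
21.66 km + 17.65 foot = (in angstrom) 2.167e+14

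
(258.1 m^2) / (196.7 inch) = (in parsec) 1.674e-15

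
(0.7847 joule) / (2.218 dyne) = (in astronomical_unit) 2.365e-07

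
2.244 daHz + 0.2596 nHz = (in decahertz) 2.244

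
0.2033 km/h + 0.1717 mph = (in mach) 0.0003913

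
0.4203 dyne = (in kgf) 4.286e-07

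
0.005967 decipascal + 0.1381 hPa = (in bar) 0.0001381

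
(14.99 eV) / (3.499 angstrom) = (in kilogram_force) 6.999e-10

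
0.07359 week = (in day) 0.5151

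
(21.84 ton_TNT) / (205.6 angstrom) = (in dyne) 4.444e+23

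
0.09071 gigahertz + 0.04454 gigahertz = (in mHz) 1.352e+11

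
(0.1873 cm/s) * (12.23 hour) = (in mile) 0.05124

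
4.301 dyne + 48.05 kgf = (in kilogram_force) 48.05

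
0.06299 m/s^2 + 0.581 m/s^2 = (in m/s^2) 0.644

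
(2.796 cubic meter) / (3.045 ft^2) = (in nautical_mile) 0.005337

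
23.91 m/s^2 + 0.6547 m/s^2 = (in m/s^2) 24.56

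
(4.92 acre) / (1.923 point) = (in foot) 9.629e+07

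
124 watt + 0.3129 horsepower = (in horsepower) 0.4792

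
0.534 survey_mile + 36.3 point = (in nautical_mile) 0.464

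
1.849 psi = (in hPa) 127.5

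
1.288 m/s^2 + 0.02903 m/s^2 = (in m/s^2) 1.317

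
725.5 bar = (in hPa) 7.255e+05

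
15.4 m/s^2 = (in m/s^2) 15.4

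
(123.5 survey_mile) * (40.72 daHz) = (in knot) 1.573e+08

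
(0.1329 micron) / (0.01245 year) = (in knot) 6.58e-13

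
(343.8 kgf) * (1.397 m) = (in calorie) 1126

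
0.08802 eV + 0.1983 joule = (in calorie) 0.04739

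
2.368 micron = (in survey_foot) 7.769e-06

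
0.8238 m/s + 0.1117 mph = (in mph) 1.954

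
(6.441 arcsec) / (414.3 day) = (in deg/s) 4.998e-11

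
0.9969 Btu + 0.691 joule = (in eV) 6.569e+21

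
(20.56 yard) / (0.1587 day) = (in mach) 4.027e-06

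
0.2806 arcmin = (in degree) 0.004677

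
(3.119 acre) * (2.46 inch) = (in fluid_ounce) 2.667e+07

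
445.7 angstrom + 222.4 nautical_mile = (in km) 411.9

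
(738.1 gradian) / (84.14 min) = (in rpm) 0.02193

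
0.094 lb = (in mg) 4.264e+04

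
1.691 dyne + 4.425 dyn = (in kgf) 6.237e-06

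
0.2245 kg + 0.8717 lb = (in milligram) 6.199e+05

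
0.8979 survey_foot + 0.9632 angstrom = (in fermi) 2.737e+14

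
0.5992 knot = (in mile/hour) 0.6895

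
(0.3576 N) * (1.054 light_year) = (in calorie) 8.523e+14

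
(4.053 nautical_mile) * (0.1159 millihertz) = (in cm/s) 87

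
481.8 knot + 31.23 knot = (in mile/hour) 590.4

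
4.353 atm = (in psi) 63.97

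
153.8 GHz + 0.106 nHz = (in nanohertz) 1.538e+20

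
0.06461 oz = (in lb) 0.004038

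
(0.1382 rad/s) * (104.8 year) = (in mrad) 4.567e+11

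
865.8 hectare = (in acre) 2139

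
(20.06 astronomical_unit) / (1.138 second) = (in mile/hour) 5.899e+12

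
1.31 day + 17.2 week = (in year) 0.3335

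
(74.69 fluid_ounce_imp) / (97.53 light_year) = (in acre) 5.683e-25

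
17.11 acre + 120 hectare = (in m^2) 1.269e+06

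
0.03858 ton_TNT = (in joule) 1.614e+08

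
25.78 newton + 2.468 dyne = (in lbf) 5.796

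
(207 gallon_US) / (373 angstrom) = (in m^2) 2.101e+07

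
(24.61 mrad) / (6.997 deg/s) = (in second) 0.2015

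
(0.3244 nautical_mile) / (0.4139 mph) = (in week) 0.005369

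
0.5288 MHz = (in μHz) 5.288e+11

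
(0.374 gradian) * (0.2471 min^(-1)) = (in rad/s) 2.419e-05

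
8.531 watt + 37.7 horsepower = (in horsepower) 37.71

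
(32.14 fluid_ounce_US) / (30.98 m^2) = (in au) 2.051e-16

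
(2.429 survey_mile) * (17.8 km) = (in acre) 1.719e+04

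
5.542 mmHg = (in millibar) 7.389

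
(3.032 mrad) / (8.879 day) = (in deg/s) 2.265e-07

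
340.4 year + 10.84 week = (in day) 1.243e+05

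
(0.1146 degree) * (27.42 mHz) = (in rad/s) 5.484e-05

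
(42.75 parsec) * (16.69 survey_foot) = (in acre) 1.658e+15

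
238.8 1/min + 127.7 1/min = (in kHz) 0.006108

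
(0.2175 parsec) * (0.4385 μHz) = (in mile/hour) 6.583e+09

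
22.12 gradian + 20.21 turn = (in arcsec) 2.626e+07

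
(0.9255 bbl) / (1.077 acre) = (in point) 0.0957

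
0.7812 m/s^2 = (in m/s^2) 0.7812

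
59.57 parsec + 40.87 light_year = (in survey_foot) 7.299e+18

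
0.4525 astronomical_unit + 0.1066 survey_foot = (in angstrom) 6.769e+20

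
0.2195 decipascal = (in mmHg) 0.0001646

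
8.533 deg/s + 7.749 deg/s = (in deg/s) 16.28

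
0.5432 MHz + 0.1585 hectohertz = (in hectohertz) 5432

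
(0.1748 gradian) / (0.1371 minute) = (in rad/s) 0.0003338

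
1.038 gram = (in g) 1.038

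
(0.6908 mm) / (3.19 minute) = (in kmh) 1.299e-05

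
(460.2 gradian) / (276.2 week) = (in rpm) 4.132e-07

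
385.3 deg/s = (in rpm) 64.22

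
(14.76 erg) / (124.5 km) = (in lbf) 2.665e-12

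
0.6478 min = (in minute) 0.6478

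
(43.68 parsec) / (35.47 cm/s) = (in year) 1.205e+11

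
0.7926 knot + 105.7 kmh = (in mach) 0.08743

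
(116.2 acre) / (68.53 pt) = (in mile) 1.209e+04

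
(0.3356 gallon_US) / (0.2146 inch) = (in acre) 5.759e-05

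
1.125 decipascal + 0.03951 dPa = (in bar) 1.165e-06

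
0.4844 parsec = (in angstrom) 1.495e+26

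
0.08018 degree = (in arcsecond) 288.6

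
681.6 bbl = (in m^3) 108.4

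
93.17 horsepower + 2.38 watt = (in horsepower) 93.17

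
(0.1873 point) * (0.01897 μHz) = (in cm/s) 1.253e-10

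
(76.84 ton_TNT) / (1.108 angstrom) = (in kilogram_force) 2.959e+20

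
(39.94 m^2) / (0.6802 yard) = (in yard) 70.23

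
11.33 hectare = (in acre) 28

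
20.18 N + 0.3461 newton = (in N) 20.53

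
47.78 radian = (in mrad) 4.778e+04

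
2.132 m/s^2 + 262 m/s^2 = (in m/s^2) 264.1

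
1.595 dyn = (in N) 1.595e-05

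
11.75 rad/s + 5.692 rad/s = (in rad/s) 17.44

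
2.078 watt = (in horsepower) 0.002787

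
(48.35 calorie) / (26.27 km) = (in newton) 0.007701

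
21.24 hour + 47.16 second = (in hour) 21.25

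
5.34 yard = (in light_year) 5.161e-16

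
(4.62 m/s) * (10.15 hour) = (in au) 1.128e-06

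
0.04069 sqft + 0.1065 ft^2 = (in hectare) 1.367e-06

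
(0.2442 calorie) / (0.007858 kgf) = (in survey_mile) 0.008239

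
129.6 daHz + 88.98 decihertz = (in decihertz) 1.305e+04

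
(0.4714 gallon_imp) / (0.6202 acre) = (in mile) 5.306e-10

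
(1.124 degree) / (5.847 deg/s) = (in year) 6.096e-09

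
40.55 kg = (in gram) 4.055e+04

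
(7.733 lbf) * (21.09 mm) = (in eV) 4.528e+18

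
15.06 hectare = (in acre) 37.21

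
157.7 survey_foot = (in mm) 4.807e+04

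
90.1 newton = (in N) 90.1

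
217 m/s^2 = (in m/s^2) 217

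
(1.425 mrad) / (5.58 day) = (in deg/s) 1.694e-07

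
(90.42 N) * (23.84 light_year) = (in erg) 2.039e+26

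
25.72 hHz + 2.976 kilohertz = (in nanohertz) 5.548e+12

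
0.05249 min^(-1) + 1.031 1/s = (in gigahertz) 1.032e-09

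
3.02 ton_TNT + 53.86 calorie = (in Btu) 1.198e+07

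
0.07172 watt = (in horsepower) 9.618e-05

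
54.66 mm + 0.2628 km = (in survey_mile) 0.1633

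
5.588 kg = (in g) 5588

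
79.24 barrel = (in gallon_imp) 2771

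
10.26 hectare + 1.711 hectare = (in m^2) 1.197e+05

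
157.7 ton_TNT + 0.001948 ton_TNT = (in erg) 6.598e+18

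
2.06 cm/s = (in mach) 6.05e-05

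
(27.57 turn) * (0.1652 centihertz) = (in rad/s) 0.2862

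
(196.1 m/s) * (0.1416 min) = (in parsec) 5.399e-14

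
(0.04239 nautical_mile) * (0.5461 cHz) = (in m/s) 0.4287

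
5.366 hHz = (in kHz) 0.5366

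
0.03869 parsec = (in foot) 3.917e+15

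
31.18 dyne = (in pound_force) 7.01e-05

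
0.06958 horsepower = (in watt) 51.89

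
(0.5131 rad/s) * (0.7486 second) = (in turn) 0.06113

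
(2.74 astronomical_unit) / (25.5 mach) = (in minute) 7.868e+05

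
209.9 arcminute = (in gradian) 3.887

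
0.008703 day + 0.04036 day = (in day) 0.04906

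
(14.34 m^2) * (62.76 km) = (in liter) 9e+08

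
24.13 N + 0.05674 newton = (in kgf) 2.466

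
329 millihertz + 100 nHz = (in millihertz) 329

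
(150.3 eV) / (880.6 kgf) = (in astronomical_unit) 1.864e-32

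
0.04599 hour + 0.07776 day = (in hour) 1.912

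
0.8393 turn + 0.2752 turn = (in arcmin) 2.407e+04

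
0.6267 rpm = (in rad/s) 0.06563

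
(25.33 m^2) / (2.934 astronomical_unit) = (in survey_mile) 3.586e-14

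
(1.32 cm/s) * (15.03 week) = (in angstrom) 1.2e+15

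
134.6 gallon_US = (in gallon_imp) 112.1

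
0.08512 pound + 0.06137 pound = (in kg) 0.06645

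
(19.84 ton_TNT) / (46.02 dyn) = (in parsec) 0.005846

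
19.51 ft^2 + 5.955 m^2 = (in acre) 0.001919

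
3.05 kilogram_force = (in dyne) 2.991e+06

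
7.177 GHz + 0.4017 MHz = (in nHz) 7.177e+18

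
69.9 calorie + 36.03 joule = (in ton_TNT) 7.851e-08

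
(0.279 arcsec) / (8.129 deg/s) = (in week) 1.576e-11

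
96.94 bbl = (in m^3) 15.41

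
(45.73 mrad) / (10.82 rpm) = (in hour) 1.121e-05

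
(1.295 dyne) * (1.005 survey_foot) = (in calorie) 9.481e-07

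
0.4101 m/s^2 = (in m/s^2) 0.4101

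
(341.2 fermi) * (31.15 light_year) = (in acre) 24.85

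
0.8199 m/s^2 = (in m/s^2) 0.8199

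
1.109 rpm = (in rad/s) 0.1161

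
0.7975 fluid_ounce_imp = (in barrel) 0.0001425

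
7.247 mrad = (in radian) 0.007247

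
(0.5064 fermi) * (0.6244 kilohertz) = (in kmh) 1.138e-12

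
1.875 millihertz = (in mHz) 1.875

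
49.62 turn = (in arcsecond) 6.431e+07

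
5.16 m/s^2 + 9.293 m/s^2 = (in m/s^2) 14.45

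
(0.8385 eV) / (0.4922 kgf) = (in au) 1.86e-31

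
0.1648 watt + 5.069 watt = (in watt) 5.234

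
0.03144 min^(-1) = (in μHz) 524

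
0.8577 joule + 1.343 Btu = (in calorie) 338.9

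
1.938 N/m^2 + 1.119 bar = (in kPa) 111.9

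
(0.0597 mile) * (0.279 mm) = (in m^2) 0.02681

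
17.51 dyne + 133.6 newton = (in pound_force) 30.03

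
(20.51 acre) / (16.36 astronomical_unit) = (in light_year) 3.585e-24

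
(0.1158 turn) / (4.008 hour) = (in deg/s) 0.002889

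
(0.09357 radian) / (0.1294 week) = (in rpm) 1.142e-05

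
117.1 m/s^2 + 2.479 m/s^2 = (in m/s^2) 119.6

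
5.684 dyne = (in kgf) 5.796e-06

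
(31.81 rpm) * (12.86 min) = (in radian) 2570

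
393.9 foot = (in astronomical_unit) 8.026e-10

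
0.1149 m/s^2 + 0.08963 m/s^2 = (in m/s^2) 0.2045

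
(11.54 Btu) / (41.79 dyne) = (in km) 2.913e+04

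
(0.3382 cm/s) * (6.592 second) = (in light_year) 2.356e-18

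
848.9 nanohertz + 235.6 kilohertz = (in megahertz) 0.2356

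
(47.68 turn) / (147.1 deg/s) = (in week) 0.0001929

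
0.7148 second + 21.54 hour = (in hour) 21.54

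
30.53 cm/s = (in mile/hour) 0.6829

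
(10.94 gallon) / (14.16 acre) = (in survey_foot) 2.371e-06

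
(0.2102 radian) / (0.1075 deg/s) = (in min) 1.867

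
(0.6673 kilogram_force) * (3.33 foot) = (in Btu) 0.006295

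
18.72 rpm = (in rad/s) 1.96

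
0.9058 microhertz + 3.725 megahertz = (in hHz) 3.725e+04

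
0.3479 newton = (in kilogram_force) 0.03548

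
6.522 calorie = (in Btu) 0.02586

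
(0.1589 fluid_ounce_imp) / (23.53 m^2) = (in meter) 1.919e-07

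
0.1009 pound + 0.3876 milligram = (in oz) 1.614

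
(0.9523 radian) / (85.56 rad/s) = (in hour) 3.092e-06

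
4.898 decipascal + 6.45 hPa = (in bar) 0.006455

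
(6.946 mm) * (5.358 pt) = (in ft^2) 0.0001413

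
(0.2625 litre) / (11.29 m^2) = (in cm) 0.002325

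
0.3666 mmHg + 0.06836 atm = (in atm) 0.06884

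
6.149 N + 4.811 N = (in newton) 10.96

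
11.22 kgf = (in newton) 110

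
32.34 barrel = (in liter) 5142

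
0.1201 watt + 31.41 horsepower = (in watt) 2.342e+04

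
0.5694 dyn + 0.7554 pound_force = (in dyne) 3.36e+05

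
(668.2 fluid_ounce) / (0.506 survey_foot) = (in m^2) 0.1281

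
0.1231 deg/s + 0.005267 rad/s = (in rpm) 0.07081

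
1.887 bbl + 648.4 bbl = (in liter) 1.034e+05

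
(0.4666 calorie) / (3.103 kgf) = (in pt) 181.9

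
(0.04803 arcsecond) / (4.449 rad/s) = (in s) 5.234e-08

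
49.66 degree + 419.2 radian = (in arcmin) 1.444e+06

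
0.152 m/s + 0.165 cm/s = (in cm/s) 15.37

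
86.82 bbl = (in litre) 1.38e+04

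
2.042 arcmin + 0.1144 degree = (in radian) 0.002591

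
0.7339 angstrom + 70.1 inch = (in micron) 1.781e+06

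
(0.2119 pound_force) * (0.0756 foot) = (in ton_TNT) 5.191e-12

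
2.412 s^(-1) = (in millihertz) 2412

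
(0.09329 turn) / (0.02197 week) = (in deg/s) 0.002528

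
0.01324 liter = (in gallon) 0.003498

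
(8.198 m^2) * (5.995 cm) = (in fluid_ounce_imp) 1.73e+04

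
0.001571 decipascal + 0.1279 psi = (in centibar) 0.8818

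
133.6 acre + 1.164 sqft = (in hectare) 54.07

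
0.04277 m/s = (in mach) 0.0001256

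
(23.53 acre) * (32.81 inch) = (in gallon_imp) 1.746e+07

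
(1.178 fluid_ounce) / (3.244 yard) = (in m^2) 1.174e-05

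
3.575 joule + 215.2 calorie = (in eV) 5.642e+21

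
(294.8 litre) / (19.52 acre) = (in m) 3.732e-06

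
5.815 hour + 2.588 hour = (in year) 0.0009592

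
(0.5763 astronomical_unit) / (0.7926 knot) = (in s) 2.114e+11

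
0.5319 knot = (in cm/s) 27.36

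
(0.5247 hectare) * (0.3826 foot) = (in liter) 6.119e+05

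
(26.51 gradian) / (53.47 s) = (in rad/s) 0.007788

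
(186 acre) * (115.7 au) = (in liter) 1.303e+22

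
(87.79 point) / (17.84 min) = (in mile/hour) 6.472e-05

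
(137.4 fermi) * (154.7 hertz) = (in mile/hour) 4.755e-11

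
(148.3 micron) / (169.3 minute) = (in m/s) 1.46e-08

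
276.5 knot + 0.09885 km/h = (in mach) 0.4178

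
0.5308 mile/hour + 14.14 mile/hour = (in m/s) 6.558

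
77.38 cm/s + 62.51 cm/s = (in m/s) 1.399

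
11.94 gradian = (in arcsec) 3.869e+04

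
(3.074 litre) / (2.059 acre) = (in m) 3.689e-07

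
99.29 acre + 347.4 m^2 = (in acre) 99.38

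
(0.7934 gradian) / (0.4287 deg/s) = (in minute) 0.02776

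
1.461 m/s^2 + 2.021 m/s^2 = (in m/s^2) 3.482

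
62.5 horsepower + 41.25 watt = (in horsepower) 62.56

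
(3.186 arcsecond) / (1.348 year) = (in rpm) 3.47e-12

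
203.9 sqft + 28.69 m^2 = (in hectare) 0.004763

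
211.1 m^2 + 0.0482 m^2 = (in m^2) 211.1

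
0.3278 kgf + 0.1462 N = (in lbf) 0.7555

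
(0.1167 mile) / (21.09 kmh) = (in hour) 0.008905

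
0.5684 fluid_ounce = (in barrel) 0.0001057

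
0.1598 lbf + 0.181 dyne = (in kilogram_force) 0.07248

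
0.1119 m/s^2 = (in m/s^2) 0.1119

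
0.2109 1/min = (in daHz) 0.0003515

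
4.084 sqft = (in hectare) 3.794e-05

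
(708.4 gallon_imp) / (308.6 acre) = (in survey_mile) 1.602e-09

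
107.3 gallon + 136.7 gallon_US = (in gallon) 244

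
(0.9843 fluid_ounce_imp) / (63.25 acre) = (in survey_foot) 3.585e-10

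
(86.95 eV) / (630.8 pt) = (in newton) 6.26e-17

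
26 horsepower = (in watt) 1.939e+04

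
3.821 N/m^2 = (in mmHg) 0.02866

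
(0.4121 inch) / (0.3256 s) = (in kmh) 0.1157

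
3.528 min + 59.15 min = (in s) 3761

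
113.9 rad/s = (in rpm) 1088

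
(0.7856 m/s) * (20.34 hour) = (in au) 3.845e-07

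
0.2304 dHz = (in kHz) 2.304e-05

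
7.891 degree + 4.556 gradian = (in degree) 11.99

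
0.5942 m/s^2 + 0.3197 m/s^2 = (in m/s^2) 0.9139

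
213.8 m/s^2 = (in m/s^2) 213.8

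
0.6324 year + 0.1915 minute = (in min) 3.324e+05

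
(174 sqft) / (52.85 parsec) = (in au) 6.626e-29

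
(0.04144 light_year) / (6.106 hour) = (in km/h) 6.421e+10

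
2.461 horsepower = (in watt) 1835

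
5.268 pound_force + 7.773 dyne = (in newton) 23.43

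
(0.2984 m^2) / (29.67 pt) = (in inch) 1122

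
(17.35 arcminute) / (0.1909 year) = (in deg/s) 4.803e-08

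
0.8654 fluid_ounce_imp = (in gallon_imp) 0.005409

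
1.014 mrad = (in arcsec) 209.2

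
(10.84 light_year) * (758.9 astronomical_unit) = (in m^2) 1.164e+31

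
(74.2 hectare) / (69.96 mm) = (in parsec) 3.437e-10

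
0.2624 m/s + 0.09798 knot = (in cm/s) 31.28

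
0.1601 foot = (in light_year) 5.158e-18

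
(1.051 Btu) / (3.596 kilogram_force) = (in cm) 3144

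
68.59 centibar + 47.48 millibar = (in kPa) 73.34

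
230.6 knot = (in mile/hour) 265.4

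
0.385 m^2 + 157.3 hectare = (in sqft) 1.693e+07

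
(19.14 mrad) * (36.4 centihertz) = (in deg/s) 0.3992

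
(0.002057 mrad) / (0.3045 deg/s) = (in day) 4.48e-09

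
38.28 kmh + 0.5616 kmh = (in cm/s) 1079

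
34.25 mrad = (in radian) 0.03425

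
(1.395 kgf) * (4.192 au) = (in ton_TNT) 2050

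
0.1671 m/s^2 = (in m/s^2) 0.1671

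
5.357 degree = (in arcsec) 1.929e+04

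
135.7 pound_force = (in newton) 603.6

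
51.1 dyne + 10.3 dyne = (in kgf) 6.261e-05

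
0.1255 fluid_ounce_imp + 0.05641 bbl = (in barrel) 0.05643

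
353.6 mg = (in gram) 0.3536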